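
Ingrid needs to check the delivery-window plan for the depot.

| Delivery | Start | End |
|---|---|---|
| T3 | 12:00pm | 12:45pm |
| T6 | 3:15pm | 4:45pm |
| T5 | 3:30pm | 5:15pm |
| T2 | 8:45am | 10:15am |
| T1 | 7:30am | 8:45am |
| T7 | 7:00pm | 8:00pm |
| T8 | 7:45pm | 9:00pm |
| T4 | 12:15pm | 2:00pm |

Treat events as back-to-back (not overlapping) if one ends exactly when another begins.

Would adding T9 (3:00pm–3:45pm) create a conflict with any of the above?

Yes — it overlaps T5, T6

T1: ends 8:45am at or before T9 starts 3:00pm → clear.
T2: ends 10:15am at or before T9 starts 3:00pm → clear.
T3: ends 12:45pm at or before T9 starts 3:00pm → clear.
T4: ends 2:00pm at or before T9 starts 3:00pm → clear.
T6: starts 3:15pm before T9 ends 3:45pm, and ends 4:45pm after T9 starts 3:00pm → overlap.
T5: starts 3:30pm before T9 ends 3:45pm, and ends 5:15pm after T9 starts 3:00pm → overlap.
T7: starts 7:00pm at or after T9 ends 3:45pm → clear.
T8: starts 7:45pm at or after T9 ends 3:45pm → clear.
T9 overlaps T5, T6.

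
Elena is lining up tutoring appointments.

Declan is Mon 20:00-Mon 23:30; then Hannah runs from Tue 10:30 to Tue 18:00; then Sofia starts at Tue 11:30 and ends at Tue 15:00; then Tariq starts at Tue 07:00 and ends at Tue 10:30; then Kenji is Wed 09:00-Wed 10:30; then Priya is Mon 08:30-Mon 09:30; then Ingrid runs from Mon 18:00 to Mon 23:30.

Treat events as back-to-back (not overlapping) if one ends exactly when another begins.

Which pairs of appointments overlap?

Declan & Ingrid, Hannah & Sofia

Two intervals overlap when each starts before the other ends.
Sorted by start: Priya, Ingrid, Declan, Tariq, Hannah, Sofia, Kenji.
Ingrid starts after Priya ends, so nothing later overlaps Priya either.
Declan starts before Ingrid ends → Ingrid and Declan overlap.
Tariq starts after Ingrid ends, so nothing later overlaps Ingrid either.
Tariq starts after Declan ends, so nothing later overlaps Declan either.
Hannah starts exactly when Tariq ends (back-to-back, no overlap), so nothing later overlaps Tariq either.
Sofia starts before Hannah ends → Hannah and Sofia overlap.
Kenji starts after Hannah ends.
Kenji starts after Sofia ends.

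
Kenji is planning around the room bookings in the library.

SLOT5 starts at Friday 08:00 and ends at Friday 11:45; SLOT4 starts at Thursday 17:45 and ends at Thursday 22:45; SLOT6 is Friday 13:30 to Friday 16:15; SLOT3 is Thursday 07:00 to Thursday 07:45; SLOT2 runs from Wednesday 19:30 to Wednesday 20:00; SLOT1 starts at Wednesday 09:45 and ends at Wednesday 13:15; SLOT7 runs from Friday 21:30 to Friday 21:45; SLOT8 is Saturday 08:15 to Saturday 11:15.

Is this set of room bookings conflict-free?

Sorted by start: SLOT1, SLOT2, SLOT3, SLOT4, SLOT5, SLOT6, SLOT7, SLOT8.
SLOT2 starts after SLOT1 ends; SLOT1 is clear from here.
SLOT3 starts after SLOT2 ends; SLOT2 is clear from here.
SLOT4 starts after SLOT3 ends; SLOT3 is clear from here.
SLOT5 starts after SLOT4 ends; SLOT4 is clear from here.
SLOT6 starts after SLOT5 ends; SLOT5 is clear from here.
SLOT7 starts after SLOT6 ends; SLOT6 is clear from here.
SLOT8 starts after SLOT7 ends.
Every pair is clear; the schedule has no overlaps.

Yes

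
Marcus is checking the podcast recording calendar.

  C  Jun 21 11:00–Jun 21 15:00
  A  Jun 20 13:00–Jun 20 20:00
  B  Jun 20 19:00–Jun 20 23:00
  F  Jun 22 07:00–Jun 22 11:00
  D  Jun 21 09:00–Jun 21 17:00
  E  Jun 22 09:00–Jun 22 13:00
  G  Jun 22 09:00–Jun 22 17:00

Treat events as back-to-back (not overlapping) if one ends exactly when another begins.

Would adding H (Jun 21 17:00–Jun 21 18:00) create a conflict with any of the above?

No — it doesn't clash with anything

A: ends Jun 20 20:00 at or before H starts Jun 21 17:00 → clear.
B: ends Jun 20 23:00 at or before H starts Jun 21 17:00 → clear.
D: ends Jun 21 17:00 at or before H starts Jun 21 17:00 → clear.
C: ends Jun 21 15:00 at or before H starts Jun 21 17:00 → clear.
F: starts Jun 22 07:00 at or after H ends Jun 21 18:00 → clear.
E: starts Jun 22 09:00 at or after H ends Jun 21 18:00 → clear.
G: starts Jun 22 09:00 at or after H ends Jun 21 18:00 → clear.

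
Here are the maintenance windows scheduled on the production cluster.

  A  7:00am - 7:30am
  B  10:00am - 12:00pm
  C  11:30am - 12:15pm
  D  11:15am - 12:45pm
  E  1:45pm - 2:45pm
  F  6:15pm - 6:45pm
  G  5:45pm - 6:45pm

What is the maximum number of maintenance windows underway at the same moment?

Walk through starts and ends in time order (an end at T is processed before a start at T):
7:00am start A → 1
7:30am end A → 0
10:00am start B → 1
11:15am start D → 2
11:30am start C → 3
12:00pm end B → 2
12:15pm end C → 1
12:45pm end D → 0
1:45pm start E → 1
2:45pm end E → 0
5:45pm start G → 1
6:15pm start F → 2
6:45pm end F → 1
6:45pm end G → 0
Peak is 3, at 11:30am (B, C, D).

3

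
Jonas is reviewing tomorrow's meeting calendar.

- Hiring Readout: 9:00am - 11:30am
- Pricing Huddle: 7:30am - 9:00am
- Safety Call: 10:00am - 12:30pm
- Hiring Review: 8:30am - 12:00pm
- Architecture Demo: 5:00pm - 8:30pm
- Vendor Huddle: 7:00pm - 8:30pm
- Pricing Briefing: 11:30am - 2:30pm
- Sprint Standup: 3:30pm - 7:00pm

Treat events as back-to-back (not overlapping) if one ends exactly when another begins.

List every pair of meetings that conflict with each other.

Sorted by start: Pricing Huddle, Hiring Review, Hiring Readout, Safety Call, Pricing Briefing, Sprint Standup, Architecture Demo, Vendor Huddle.
Hiring Review starts before Pricing Huddle ends → Pricing Huddle and Hiring Review overlap.
Hiring Readout starts exactly when Pricing Huddle ends (back-to-back, no overlap), so nothing later overlaps Pricing Huddle either.
Hiring Readout starts before Hiring Review ends → Hiring Review and Hiring Readout overlap.
Safety Call starts before Hiring Review ends → Hiring Review and Safety Call overlap.
Pricing Briefing starts before Hiring Review ends → Hiring Review and Pricing Briefing overlap.
Sprint Standup starts after Hiring Review ends, so nothing later overlaps Hiring Review either.
Safety Call starts before Hiring Readout ends → Hiring Readout and Safety Call overlap.
Pricing Briefing starts exactly when Hiring Readout ends (back-to-back, no overlap), so nothing later overlaps Hiring Readout either.
Pricing Briefing starts before Safety Call ends → Safety Call and Pricing Briefing overlap.
Sprint Standup starts after Safety Call ends, so nothing later overlaps Safety Call either.
Sprint Standup starts after Pricing Briefing ends, so nothing later overlaps Pricing Briefing either.
Architecture Demo starts before Sprint Standup ends → Sprint Standup and Architecture Demo overlap.
Vendor Huddle starts exactly when Sprint Standup ends (back-to-back, no overlap).
Vendor Huddle starts before Architecture Demo ends → Architecture Demo and Vendor Huddle overlap.

Architecture Demo & Sprint Standup, Architecture Demo & Vendor Huddle, Hiring Readout & Hiring Review, Hiring Readout & Safety Call, Hiring Review & Pricing Briefing, Hiring Review & Pricing Huddle, Hiring Review & Safety Call, Pricing Briefing & Safety Call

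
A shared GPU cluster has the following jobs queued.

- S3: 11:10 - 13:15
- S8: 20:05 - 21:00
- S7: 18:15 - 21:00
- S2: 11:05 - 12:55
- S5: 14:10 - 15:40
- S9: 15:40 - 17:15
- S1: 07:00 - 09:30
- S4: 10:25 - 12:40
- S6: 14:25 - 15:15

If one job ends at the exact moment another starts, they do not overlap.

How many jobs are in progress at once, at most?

3

Sort all start/end points and keep a running count:
07:00 start S1 → 1
09:30 end S1 → 0
10:25 start S4 → 1
11:05 start S2 → 2
11:10 start S3 → 3
12:40 end S4 → 2
12:55 end S2 → 1
13:15 end S3 → 0
14:10 start S5 → 1
14:25 start S6 → 2
15:15 end S6 → 1
15:40 end S5 → 0
15:40 start S9 → 1
17:15 end S9 → 0
18:15 start S7 → 1
20:05 start S8 → 2
21:00 end S7 → 1
21:00 end S8 → 0
Peak is 3, at 11:10 (S2, S3, S4).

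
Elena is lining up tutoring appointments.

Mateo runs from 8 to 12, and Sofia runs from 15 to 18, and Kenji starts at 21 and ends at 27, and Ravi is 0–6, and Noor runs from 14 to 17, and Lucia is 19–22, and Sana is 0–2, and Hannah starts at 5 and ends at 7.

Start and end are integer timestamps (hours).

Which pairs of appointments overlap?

Hannah & Ravi, Kenji & Lucia, Noor & Sofia, Ravi & Sana

Sorted by start: Ravi, Sana, Hannah, Mateo, Noor, Sofia, Lucia, Kenji.
Sana starts before Ravi ends → Ravi and Sana overlap.
Hannah starts before Ravi ends → Ravi and Hannah overlap.
Mateo starts after Ravi ends, so Ravi has no further overlaps.
Hannah starts after Sana ends, so Sana has no further overlaps.
Mateo starts after Hannah ends, so Hannah has no further overlaps.
Noor starts after Mateo ends, so Mateo has no further overlaps.
Sofia starts before Noor ends → Noor and Sofia overlap.
Lucia starts after Noor ends, so Noor has no further overlaps.
Lucia starts after Sofia ends, so Sofia has no further overlaps.
Kenji starts before Lucia ends → Lucia and Kenji overlap.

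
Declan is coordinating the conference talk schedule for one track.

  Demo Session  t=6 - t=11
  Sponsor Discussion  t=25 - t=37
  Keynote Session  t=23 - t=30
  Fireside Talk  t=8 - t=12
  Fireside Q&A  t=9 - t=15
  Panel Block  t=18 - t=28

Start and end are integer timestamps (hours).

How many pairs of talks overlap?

6

Sorted by start: Demo Session, Fireside Talk, Fireside Q&A, Panel Block, Keynote Session, Sponsor Discussion.
Fireside Talk starts before Demo Session ends → Demo Session and Fireside Talk overlap.
Fireside Q&A starts before Demo Session ends → Demo Session and Fireside Q&A overlap.
Panel Block starts after Demo Session ends, so Demo Session has no further overlaps.
Fireside Q&A starts before Fireside Talk ends → Fireside Talk and Fireside Q&A overlap.
Panel Block starts after Fireside Talk ends, so Fireside Talk has no further overlaps.
Panel Block starts after Fireside Q&A ends, so Fireside Q&A has no further overlaps.
Keynote Session starts before Panel Block ends → Panel Block and Keynote Session overlap.
Sponsor Discussion starts before Panel Block ends → Panel Block and Sponsor Discussion overlap.
Sponsor Discussion starts before Keynote Session ends → Keynote Session and Sponsor Discussion overlap.
Overlapping pairs: Demo Session & Fireside Q&A, Demo Session & Fireside Talk, Fireside Q&A & Fireside Talk, Keynote Session & Panel Block, Keynote Session & Sponsor Discussion, Panel Block & Sponsor Discussion — 6 in total.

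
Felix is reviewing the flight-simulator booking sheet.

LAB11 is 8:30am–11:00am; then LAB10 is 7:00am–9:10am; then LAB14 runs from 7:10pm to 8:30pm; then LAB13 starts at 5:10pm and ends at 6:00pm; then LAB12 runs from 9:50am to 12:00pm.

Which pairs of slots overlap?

LAB10 & LAB11, LAB11 & LAB12

Sorted by start: LAB10, LAB11, LAB12, LAB13, LAB14.
LAB11 starts before LAB10 ends → LAB10 and LAB11 overlap.
LAB12 starts after LAB10 ends; LAB10 is clear from here.
LAB12 starts before LAB11 ends → LAB11 and LAB12 overlap.
LAB13 starts after LAB11 ends; LAB11 is clear from here.
LAB13 starts after LAB12 ends; LAB12 is clear from here.
LAB14 starts after LAB13 ends.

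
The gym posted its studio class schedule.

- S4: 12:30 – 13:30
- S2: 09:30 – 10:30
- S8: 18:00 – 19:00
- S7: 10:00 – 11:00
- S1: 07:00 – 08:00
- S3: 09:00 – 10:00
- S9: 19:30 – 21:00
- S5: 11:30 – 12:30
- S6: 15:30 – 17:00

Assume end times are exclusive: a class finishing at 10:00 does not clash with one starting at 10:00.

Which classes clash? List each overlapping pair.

Check each pair: they overlap iff neither finishes before the other starts.
Sorted by start: S1, S3, S2, S7, S5, S4, S6, S8, S9.
S3 starts after S1 ends; S1 is clear from here.
S2 starts before S3 ends → S3 and S2 overlap.
S7 starts exactly when S3 ends (back-to-back, no overlap); S3 is clear from here.
S7 starts before S2 ends → S2 and S7 overlap.
S5 starts after S2 ends; S2 is clear from here.
S5 starts after S7 ends; S7 is clear from here.
S4 starts exactly when S5 ends (back-to-back, no overlap); S5 is clear from here.
S6 starts after S4 ends; S4 is clear from here.
S8 starts after S6 ends; S6 is clear from here.
S9 starts after S8 ends.

S2 & S3, S2 & S7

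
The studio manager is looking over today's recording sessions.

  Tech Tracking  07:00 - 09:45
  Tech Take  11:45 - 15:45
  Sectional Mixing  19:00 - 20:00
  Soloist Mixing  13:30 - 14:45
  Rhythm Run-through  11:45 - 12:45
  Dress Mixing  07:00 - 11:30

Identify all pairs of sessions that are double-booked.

Sorted by start: Tech Tracking, Dress Mixing, Tech Take, Rhythm Run-through, Soloist Mixing, Sectional Mixing.
Dress Mixing starts before Tech Tracking ends → Tech Tracking and Dress Mixing overlap.
Tech Take starts after Tech Tracking ends, so Tech Tracking has no further overlaps.
Tech Take starts after Dress Mixing ends, so Dress Mixing has no further overlaps.
Rhythm Run-through starts before Tech Take ends → Tech Take and Rhythm Run-through overlap.
Soloist Mixing starts before Tech Take ends → Tech Take and Soloist Mixing overlap.
Sectional Mixing starts after Tech Take ends.
Soloist Mixing starts after Rhythm Run-through ends, so Rhythm Run-through has no further overlaps.
Sectional Mixing starts after Soloist Mixing ends.

Dress Mixing & Tech Tracking, Rhythm Run-through & Tech Take, Soloist Mixing & Tech Take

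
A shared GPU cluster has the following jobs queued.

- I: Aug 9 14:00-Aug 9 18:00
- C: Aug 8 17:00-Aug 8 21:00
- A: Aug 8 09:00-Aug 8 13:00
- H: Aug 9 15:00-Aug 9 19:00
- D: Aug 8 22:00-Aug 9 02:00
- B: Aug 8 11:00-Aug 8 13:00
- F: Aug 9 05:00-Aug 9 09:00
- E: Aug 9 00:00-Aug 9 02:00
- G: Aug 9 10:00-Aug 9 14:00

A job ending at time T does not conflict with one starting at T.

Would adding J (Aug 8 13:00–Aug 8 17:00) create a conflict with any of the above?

A: ends Aug 8 13:00 at or before J starts Aug 8 13:00 → clear.
B: ends Aug 8 13:00 at or before J starts Aug 8 13:00 → clear.
C: starts Aug 8 17:00 at or after J ends Aug 8 17:00 → clear.
D: starts Aug 8 22:00 at or after J ends Aug 8 17:00 → clear.
E: starts Aug 9 00:00 at or after J ends Aug 8 17:00 → clear.
F: starts Aug 9 05:00 at or after J ends Aug 8 17:00 → clear.
G: starts Aug 9 10:00 at or after J ends Aug 8 17:00 → clear.
I: starts Aug 9 14:00 at or after J ends Aug 8 17:00 → clear.
H: starts Aug 9 15:00 at or after J ends Aug 8 17:00 → clear.

No — it doesn't clash with anything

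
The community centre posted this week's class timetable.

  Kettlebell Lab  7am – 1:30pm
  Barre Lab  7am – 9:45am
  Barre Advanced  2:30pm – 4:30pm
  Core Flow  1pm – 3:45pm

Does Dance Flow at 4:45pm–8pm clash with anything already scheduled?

Kettlebell Lab: ends 1:30pm at or before Dance Flow starts 4:45pm → clear.
Barre Lab: ends 9:45am at or before Dance Flow starts 4:45pm → clear.
Core Flow: ends 3:45pm at or before Dance Flow starts 4:45pm → clear.
Barre Advanced: ends 4:30pm at or before Dance Flow starts 4:45pm → clear.

No — it doesn't clash with anything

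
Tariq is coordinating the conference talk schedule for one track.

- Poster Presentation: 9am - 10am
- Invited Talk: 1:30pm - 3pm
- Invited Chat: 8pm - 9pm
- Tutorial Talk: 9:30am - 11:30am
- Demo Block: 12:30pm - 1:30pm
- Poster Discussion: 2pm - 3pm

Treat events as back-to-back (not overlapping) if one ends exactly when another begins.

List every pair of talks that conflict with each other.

Check each pair: they overlap iff neither finishes before the other starts.
Sorted by start: Poster Presentation, Tutorial Talk, Demo Block, Invited Talk, Poster Discussion, Invited Chat.
Tutorial Talk starts before Poster Presentation ends → Poster Presentation and Tutorial Talk overlap.
Demo Block starts after Poster Presentation ends, so nothing later overlaps Poster Presentation either.
Demo Block starts after Tutorial Talk ends, so nothing later overlaps Tutorial Talk either.
Invited Talk starts exactly when Demo Block ends (back-to-back, no overlap), so nothing later overlaps Demo Block either.
Poster Discussion starts before Invited Talk ends → Invited Talk and Poster Discussion overlap.
Invited Chat starts after Invited Talk ends.
Invited Chat starts after Poster Discussion ends.

Invited Talk & Poster Discussion, Poster Presentation & Tutorial Talk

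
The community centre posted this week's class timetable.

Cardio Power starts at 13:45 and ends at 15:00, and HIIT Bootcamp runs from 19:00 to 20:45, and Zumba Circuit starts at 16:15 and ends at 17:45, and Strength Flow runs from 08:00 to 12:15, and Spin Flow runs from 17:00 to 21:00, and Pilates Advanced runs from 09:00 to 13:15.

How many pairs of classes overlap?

Sorted by start: Strength Flow, Pilates Advanced, Cardio Power, Zumba Circuit, Spin Flow, HIIT Bootcamp.
Pilates Advanced starts before Strength Flow ends → Strength Flow and Pilates Advanced overlap.
Cardio Power starts after Strength Flow ends, so Strength Flow has no further overlaps.
Cardio Power starts after Pilates Advanced ends, so Pilates Advanced has no further overlaps.
Zumba Circuit starts after Cardio Power ends, so Cardio Power has no further overlaps.
Spin Flow starts before Zumba Circuit ends → Zumba Circuit and Spin Flow overlap.
HIIT Bootcamp starts after Zumba Circuit ends.
HIIT Bootcamp starts before Spin Flow ends → Spin Flow and HIIT Bootcamp overlap.
Overlapping pairs: HIIT Bootcamp & Spin Flow, Pilates Advanced & Strength Flow, Spin Flow & Zumba Circuit — 3 in total.

3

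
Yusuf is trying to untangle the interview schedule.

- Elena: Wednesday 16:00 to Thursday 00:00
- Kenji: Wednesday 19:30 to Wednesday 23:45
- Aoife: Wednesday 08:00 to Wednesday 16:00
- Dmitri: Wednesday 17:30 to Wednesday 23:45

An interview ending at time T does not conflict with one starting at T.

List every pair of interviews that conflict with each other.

Sorted by start: Aoife, Elena, Dmitri, Kenji.
Elena starts exactly when Aoife ends (back-to-back, no overlap), so nothing later overlaps Aoife either.
Dmitri starts before Elena ends → Elena and Dmitri overlap.
Kenji starts before Elena ends → Elena and Kenji overlap.
Kenji starts before Dmitri ends → Dmitri and Kenji overlap.

Dmitri & Elena, Dmitri & Kenji, Elena & Kenji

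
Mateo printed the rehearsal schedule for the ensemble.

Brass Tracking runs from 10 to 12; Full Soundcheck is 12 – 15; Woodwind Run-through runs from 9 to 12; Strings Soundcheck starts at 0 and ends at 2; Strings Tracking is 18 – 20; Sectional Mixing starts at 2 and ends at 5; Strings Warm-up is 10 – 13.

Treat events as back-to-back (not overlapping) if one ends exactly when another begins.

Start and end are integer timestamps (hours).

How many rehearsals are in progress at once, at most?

Walk through starts and ends in time order (an end at T is processed before a start at T):
0 start Strings Soundcheck → 1
2 end Strings Soundcheck → 0
2 start Sectional Mixing → 1
5 end Sectional Mixing → 0
9 start Woodwind Run-through → 1
10 start Brass Tracking → 2
10 start Strings Warm-up → 3
12 end Brass Tracking → 2
12 end Woodwind Run-through → 1
12 start Full Soundcheck → 2
13 end Strings Warm-up → 1
15 end Full Soundcheck → 0
18 start Strings Tracking → 1
20 end Strings Tracking → 0
Peak is 3, at 10 (Brass Tracking, Strings Warm-up, Woodwind Run-through).

3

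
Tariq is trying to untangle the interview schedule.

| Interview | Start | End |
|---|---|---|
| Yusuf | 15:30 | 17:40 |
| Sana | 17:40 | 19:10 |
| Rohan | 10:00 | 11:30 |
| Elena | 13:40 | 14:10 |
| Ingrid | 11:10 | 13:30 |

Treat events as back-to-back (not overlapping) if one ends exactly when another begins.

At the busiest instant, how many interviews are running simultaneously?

Sort all start/end points and keep a running count:
10:00 start Rohan → 1
11:10 start Ingrid → 2
11:30 end Rohan → 1
13:30 end Ingrid → 0
13:40 start Elena → 1
14:10 end Elena → 0
15:30 start Yusuf → 1
17:40 end Yusuf → 0
17:40 start Sana → 1
19:10 end Sana → 0
Peak is 2, at 11:10 (Ingrid, Rohan).

2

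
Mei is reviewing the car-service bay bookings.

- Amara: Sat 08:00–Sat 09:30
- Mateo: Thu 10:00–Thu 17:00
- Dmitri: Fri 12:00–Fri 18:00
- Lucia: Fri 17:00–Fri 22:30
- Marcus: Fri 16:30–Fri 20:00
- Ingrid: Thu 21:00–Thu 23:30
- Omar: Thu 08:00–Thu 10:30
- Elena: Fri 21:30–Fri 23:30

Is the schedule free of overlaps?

No

Check each pair: they overlap iff neither finishes before the other starts.
Sorted by start: Omar, Mateo, Ingrid, Dmitri, Marcus, Lucia, Elena, Amara.
Mateo starts before Omar ends → Omar and Mateo overlap.
That's a conflict, so the schedule is not conflict-free.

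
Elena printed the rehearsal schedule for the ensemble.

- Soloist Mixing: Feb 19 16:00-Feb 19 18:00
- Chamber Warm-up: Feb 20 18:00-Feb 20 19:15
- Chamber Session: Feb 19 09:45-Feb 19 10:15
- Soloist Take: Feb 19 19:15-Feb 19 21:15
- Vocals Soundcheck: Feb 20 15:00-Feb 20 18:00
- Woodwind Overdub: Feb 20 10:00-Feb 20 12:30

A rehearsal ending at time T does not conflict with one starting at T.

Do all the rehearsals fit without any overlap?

Yes

Sorted by start: Chamber Session, Soloist Mixing, Soloist Take, Woodwind Overdub, Vocals Soundcheck, Chamber Warm-up.
Soloist Mixing starts after Chamber Session ends, so Chamber Session has no further overlaps.
Soloist Take starts after Soloist Mixing ends, so Soloist Mixing has no further overlaps.
Woodwind Overdub starts after Soloist Take ends, so Soloist Take has no further overlaps.
Vocals Soundcheck starts after Woodwind Overdub ends, so Woodwind Overdub has no further overlaps.
Chamber Warm-up starts exactly when Vocals Soundcheck ends (back-to-back, no overlap).
Every pair is clear; the schedule has no overlaps.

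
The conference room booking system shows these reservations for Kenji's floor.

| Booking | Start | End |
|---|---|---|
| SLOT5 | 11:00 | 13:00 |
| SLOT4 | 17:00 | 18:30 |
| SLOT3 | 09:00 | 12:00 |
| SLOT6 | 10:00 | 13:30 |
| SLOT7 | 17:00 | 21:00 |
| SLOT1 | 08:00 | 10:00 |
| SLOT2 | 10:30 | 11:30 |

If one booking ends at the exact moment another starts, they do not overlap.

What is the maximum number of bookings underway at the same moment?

4

Sort all start/end points and keep a running count:
08:00 start SLOT1 → 1
09:00 start SLOT3 → 2
10:00 end SLOT1 → 1
10:00 start SLOT6 → 2
10:30 start SLOT2 → 3
11:00 start SLOT5 → 4
11:30 end SLOT2 → 3
12:00 end SLOT3 → 2
13:00 end SLOT5 → 1
13:30 end SLOT6 → 0
17:00 start SLOT4 → 1
17:00 start SLOT7 → 2
18:30 end SLOT4 → 1
21:00 end SLOT7 → 0
Peak is 4, at 11:00 (SLOT2, SLOT3, SLOT5, SLOT6).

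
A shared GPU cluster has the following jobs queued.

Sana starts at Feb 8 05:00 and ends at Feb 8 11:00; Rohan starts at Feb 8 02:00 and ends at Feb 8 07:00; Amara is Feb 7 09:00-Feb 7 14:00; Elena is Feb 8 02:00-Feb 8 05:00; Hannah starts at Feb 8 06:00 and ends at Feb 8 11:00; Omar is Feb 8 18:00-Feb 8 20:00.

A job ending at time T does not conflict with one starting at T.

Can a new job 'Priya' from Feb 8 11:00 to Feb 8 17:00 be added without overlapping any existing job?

Amara: ends Feb 7 14:00 at or before Priya starts Feb 8 11:00 → clear.
Rohan: ends Feb 8 07:00 at or before Priya starts Feb 8 11:00 → clear.
Elena: ends Feb 8 05:00 at or before Priya starts Feb 8 11:00 → clear.
Sana: ends Feb 8 11:00 at or before Priya starts Feb 8 11:00 → clear.
Hannah: ends Feb 8 11:00 at or before Priya starts Feb 8 11:00 → clear.
Omar: starts Feb 8 18:00 at or after Priya ends Feb 8 17:00 → clear.

Yes — the slot is free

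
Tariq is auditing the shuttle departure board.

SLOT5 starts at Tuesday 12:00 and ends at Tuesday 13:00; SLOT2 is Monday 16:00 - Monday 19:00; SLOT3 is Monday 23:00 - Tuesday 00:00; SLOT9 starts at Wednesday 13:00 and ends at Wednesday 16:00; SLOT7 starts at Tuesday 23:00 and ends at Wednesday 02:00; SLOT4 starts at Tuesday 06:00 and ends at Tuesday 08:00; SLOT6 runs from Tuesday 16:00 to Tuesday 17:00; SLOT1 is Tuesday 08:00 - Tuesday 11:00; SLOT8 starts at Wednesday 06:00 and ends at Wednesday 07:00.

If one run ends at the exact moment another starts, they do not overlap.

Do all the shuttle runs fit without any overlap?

Sorted by start: SLOT2, SLOT3, SLOT4, SLOT1, SLOT5, SLOT6, SLOT7, SLOT8, SLOT9.
SLOT3 starts after SLOT2 ends — done with SLOT2.
SLOT4 starts after SLOT3 ends — done with SLOT3.
SLOT1 starts exactly when SLOT4 ends (back-to-back, no overlap) — done with SLOT4.
SLOT5 starts after SLOT1 ends — done with SLOT1.
SLOT6 starts after SLOT5 ends — done with SLOT5.
SLOT7 starts after SLOT6 ends — done with SLOT6.
SLOT8 starts after SLOT7 ends — done with SLOT7.
SLOT9 starts after SLOT8 ends.
Every pair is clear; the schedule has no overlaps.

Yes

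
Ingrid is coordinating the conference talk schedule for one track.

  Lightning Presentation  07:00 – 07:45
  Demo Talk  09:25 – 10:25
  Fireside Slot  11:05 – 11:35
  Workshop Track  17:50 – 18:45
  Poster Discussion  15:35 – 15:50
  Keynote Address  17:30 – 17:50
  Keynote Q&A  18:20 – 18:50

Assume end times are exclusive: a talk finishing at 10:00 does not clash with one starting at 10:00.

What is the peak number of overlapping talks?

Sweep the timeline, counting +1 at each start and −1 at each end (ends before starts at a tie):
07:00 start Lightning Presentation → 1
07:45 end Lightning Presentation → 0
09:25 start Demo Talk → 1
10:25 end Demo Talk → 0
11:05 start Fireside Slot → 1
11:35 end Fireside Slot → 0
15:35 start Poster Discussion → 1
15:50 end Poster Discussion → 0
17:30 start Keynote Address → 1
17:50 end Keynote Address → 0
17:50 start Workshop Track → 1
18:20 start Keynote Q&A → 2
18:45 end Workshop Track → 1
18:50 end Keynote Q&A → 0
Peak is 2, at 18:20 (Keynote Q&A, Workshop Track).

2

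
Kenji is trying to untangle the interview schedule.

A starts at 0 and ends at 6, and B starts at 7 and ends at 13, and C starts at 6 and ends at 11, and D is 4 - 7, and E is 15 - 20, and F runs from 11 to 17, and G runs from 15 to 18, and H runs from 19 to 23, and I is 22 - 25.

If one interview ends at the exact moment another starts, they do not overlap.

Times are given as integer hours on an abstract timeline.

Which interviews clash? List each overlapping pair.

A & D, B & C, B & F, C & D, E & F, E & G, E & H, F & G, H & I

Two intervals overlap when each starts before the other ends.
Sorted by start: A, D, C, B, F, E, G, H, I.
D starts before A ends → A and D overlap.
C starts exactly when A ends (back-to-back, no overlap), so nothing later overlaps A either.
C starts before D ends → D and C overlap.
B starts exactly when D ends (back-to-back, no overlap), so nothing later overlaps D either.
B starts before C ends → C and B overlap.
F starts exactly when C ends (back-to-back, no overlap), so nothing later overlaps C either.
F starts before B ends → B and F overlap.
E starts after B ends, so nothing later overlaps B either.
E starts before F ends → F and E overlap.
G starts before F ends → F and G overlap.
H starts after F ends, so nothing later overlaps F either.
G starts before E ends → E and G overlap.
H starts before E ends → E and H overlap.
I starts after E ends.
H starts after G ends, so nothing later overlaps G either.
I starts before H ends → H and I overlap.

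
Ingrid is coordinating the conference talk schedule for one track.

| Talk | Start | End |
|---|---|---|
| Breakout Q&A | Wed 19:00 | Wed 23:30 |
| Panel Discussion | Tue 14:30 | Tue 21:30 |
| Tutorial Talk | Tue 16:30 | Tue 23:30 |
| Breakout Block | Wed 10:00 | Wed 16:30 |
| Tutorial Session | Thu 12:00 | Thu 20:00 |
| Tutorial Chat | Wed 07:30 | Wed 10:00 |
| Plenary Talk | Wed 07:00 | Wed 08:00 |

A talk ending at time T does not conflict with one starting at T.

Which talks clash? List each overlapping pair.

Panel Discussion & Tutorial Talk, Plenary Talk & Tutorial Chat

Check each pair: they overlap iff neither finishes before the other starts.
Sorted by start: Panel Discussion, Tutorial Talk, Plenary Talk, Tutorial Chat, Breakout Block, Breakout Q&A, Tutorial Session.
Tutorial Talk starts before Panel Discussion ends → Panel Discussion and Tutorial Talk overlap.
Plenary Talk starts after Panel Discussion ends — done with Panel Discussion.
Plenary Talk starts after Tutorial Talk ends — done with Tutorial Talk.
Tutorial Chat starts before Plenary Talk ends → Plenary Talk and Tutorial Chat overlap.
Breakout Block starts after Plenary Talk ends — done with Plenary Talk.
Breakout Block starts exactly when Tutorial Chat ends (back-to-back, no overlap) — done with Tutorial Chat.
Breakout Q&A starts after Breakout Block ends — done with Breakout Block.
Tutorial Session starts after Breakout Q&A ends.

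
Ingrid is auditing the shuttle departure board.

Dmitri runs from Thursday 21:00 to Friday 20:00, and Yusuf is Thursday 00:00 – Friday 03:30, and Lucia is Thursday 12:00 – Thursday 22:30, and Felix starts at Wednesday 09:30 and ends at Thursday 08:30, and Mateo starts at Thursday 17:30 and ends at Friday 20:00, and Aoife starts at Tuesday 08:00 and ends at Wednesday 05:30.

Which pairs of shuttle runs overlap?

Dmitri & Lucia, Dmitri & Mateo, Dmitri & Yusuf, Felix & Yusuf, Lucia & Mateo, Lucia & Yusuf, Mateo & Yusuf

Check each pair: they overlap iff neither finishes before the other starts.
Sorted by start: Aoife, Felix, Yusuf, Lucia, Mateo, Dmitri.
Felix starts after Aoife ends, so nothing later overlaps Aoife either.
Yusuf starts before Felix ends → Felix and Yusuf overlap.
Lucia starts after Felix ends, so nothing later overlaps Felix either.
Lucia starts before Yusuf ends → Yusuf and Lucia overlap.
Mateo starts before Yusuf ends → Yusuf and Mateo overlap.
Dmitri starts before Yusuf ends → Yusuf and Dmitri overlap.
Mateo starts before Lucia ends → Lucia and Mateo overlap.
Dmitri starts before Lucia ends → Lucia and Dmitri overlap.
Dmitri starts before Mateo ends → Mateo and Dmitri overlap.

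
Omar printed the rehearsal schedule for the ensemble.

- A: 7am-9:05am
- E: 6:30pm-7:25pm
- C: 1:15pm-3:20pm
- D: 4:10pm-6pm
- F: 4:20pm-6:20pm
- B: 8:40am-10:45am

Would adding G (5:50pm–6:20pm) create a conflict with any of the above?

Yes — it overlaps D, F

A: ends 9:05am at or before G starts 5:50pm → clear.
B: ends 10:45am at or before G starts 5:50pm → clear.
C: ends 3:20pm at or before G starts 5:50pm → clear.
D: starts 4:10pm before G ends 6:20pm, and ends 6pm after G starts 5:50pm → overlap.
F: starts 4:20pm before G ends 6:20pm, and ends 6:20pm after G starts 5:50pm → overlap.
E: starts 6:30pm at or after G ends 6:20pm → clear.
G overlaps D, F.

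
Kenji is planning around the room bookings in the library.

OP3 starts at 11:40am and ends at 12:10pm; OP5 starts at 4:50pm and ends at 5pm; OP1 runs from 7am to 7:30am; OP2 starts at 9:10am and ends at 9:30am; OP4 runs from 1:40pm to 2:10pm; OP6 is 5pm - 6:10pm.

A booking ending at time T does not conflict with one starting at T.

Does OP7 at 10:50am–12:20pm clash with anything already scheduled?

Yes — it overlaps OP3

OP1: ends 7:30am at or before OP7 starts 10:50am → clear.
OP2: ends 9:30am at or before OP7 starts 10:50am → clear.
OP3: starts 11:40am before OP7 ends 12:20pm, and ends 12:10pm after OP7 starts 10:50am → overlap.
OP4: starts 1:40pm at or after OP7 ends 12:20pm → clear.
OP5: starts 4:50pm at or after OP7 ends 12:20pm → clear.
OP6: starts 5pm at or after OP7 ends 12:20pm → clear.
OP7 overlaps OP3.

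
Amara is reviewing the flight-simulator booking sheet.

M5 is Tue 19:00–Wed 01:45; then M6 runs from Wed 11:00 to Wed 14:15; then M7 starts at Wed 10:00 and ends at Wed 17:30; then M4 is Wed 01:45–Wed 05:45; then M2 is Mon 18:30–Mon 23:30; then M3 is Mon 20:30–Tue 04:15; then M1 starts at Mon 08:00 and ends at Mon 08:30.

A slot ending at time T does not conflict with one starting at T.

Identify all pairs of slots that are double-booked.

M2 & M3, M6 & M7

Two intervals overlap when each starts before the other ends.
Sorted by start: M1, M2, M3, M5, M4, M7, M6.
M2 starts after M1 ends, so nothing later overlaps M1 either.
M3 starts before M2 ends → M2 and M3 overlap.
M5 starts after M2 ends, so nothing later overlaps M2 either.
M5 starts after M3 ends, so nothing later overlaps M3 either.
M4 starts exactly when M5 ends (back-to-back, no overlap), so nothing later overlaps M5 either.
M7 starts after M4 ends, so nothing later overlaps M4 either.
M6 starts before M7 ends → M7 and M6 overlap.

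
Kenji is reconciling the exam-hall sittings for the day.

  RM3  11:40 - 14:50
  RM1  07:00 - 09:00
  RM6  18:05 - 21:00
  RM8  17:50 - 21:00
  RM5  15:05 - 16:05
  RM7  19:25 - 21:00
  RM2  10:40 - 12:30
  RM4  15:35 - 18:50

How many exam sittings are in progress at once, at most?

3

Walk through starts and ends in time order (an end at T is processed before a start at T):
07:00 start RM1 → 1
09:00 end RM1 → 0
10:40 start RM2 → 1
11:40 start RM3 → 2
12:30 end RM2 → 1
14:50 end RM3 → 0
15:05 start RM5 → 1
15:35 start RM4 → 2
16:05 end RM5 → 1
17:50 start RM8 → 2
18:05 start RM6 → 3
18:50 end RM4 → 2
19:25 start RM7 → 3
21:00 end RM6 → 2
21:00 end RM7 → 1
21:00 end RM8 → 0
Peak is 3, at 18:05 (RM4, RM6, RM8).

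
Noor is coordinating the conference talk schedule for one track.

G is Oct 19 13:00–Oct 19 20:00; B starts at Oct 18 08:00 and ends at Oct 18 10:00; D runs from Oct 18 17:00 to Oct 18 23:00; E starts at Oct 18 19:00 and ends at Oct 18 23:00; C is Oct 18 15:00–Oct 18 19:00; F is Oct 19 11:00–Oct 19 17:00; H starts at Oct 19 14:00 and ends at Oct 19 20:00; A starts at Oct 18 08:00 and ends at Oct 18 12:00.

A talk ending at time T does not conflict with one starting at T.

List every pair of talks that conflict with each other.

A & B, C & D, D & E, F & G, F & H, G & H

Two intervals overlap when each starts before the other ends.
Sorted by start: A, B, C, D, E, F, G, H.
B starts before A ends → A and B overlap.
C starts after A ends — done with A.
C starts after B ends — done with B.
D starts before C ends → C and D overlap.
E starts exactly when C ends (back-to-back, no overlap) — done with C.
E starts before D ends → D and E overlap.
F starts after D ends — done with D.
F starts after E ends — done with E.
G starts before F ends → F and G overlap.
H starts before F ends → F and H overlap.
H starts before G ends → G and H overlap.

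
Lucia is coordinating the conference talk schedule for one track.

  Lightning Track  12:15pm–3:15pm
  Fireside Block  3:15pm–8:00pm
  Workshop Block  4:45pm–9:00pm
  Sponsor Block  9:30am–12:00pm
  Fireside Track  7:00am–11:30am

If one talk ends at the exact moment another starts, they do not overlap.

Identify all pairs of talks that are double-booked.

Sorted by start: Fireside Track, Sponsor Block, Lightning Track, Fireside Block, Workshop Block.
Sponsor Block starts before Fireside Track ends → Fireside Track and Sponsor Block overlap.
Lightning Track starts after Fireside Track ends; Fireside Track is clear from here.
Lightning Track starts after Sponsor Block ends; Sponsor Block is clear from here.
Fireside Block starts exactly when Lightning Track ends (back-to-back, no overlap); Lightning Track is clear from here.
Workshop Block starts before Fireside Block ends → Fireside Block and Workshop Block overlap.

Fireside Block & Workshop Block, Fireside Track & Sponsor Block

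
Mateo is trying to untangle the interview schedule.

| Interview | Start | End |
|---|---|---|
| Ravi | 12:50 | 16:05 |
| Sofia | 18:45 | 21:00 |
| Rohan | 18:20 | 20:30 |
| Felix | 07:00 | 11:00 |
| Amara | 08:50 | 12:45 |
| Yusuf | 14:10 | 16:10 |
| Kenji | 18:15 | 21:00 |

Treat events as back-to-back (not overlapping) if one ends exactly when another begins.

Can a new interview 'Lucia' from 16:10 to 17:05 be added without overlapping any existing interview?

Felix: ends 11:00 at or before Lucia starts 16:10 → clear.
Amara: ends 12:45 at or before Lucia starts 16:10 → clear.
Ravi: ends 16:05 at or before Lucia starts 16:10 → clear.
Yusuf: ends 16:10 at or before Lucia starts 16:10 → clear.
Kenji: starts 18:15 at or after Lucia ends 17:05 → clear.
Rohan: starts 18:20 at or after Lucia ends 17:05 → clear.
Sofia: starts 18:45 at or after Lucia ends 17:05 → clear.

Yes — the slot is free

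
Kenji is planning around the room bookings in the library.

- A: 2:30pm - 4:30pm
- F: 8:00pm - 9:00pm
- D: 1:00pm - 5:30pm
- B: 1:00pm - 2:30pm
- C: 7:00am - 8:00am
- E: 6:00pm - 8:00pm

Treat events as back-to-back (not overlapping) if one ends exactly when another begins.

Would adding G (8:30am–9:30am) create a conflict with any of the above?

No — it doesn't clash with anything

C: ends 8:00am at or before G starts 8:30am → clear.
B: starts 1:00pm at or after G ends 9:30am → clear.
D: starts 1:00pm at or after G ends 9:30am → clear.
A: starts 2:30pm at or after G ends 9:30am → clear.
E: starts 6:00pm at or after G ends 9:30am → clear.
F: starts 8:00pm at or after G ends 9:30am → clear.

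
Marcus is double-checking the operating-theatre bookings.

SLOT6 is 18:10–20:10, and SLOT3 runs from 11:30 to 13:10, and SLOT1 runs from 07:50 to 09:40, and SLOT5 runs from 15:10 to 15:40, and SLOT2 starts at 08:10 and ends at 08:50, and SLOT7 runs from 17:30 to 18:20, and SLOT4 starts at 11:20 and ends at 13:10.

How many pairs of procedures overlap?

Sorted by start: SLOT1, SLOT2, SLOT4, SLOT3, SLOT5, SLOT7, SLOT6.
SLOT2 starts before SLOT1 ends → SLOT1 and SLOT2 overlap.
SLOT4 starts after SLOT1 ends — done with SLOT1.
SLOT4 starts after SLOT2 ends — done with SLOT2.
SLOT3 starts before SLOT4 ends → SLOT4 and SLOT3 overlap.
SLOT5 starts after SLOT4 ends — done with SLOT4.
SLOT5 starts after SLOT3 ends — done with SLOT3.
SLOT7 starts after SLOT5 ends — done with SLOT5.
SLOT6 starts before SLOT7 ends → SLOT7 and SLOT6 overlap.
Overlapping pairs: SLOT1 & SLOT2, SLOT3 & SLOT4, SLOT6 & SLOT7 — 3 in total.

3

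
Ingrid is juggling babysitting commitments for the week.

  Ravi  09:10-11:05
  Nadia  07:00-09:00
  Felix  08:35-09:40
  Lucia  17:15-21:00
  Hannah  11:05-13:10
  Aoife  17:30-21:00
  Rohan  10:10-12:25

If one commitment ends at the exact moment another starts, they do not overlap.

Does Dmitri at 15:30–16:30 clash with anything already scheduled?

Nadia: ends 09:00 at or before Dmitri starts 15:30 → clear.
Felix: ends 09:40 at or before Dmitri starts 15:30 → clear.
Ravi: ends 11:05 at or before Dmitri starts 15:30 → clear.
Rohan: ends 12:25 at or before Dmitri starts 15:30 → clear.
Hannah: ends 13:10 at or before Dmitri starts 15:30 → clear.
Lucia: starts 17:15 at or after Dmitri ends 16:30 → clear.
Aoife: starts 17:30 at or after Dmitri ends 16:30 → clear.

No — it doesn't clash with anything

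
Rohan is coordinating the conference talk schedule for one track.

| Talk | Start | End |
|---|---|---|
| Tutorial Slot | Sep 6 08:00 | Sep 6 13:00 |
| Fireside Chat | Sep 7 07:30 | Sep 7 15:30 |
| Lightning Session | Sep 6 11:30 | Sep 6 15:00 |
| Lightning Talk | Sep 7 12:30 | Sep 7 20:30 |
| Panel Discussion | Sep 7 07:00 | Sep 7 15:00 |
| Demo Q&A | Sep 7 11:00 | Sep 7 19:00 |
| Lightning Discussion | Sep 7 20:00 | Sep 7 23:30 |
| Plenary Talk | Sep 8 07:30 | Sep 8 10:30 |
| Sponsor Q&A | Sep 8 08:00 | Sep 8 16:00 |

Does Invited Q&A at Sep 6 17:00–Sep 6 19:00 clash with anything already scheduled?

Tutorial Slot: ends Sep 6 13:00 at or before Invited Q&A starts Sep 6 17:00 → clear.
Lightning Session: ends Sep 6 15:00 at or before Invited Q&A starts Sep 6 17:00 → clear.
Panel Discussion: starts Sep 7 07:00 at or after Invited Q&A ends Sep 6 19:00 → clear.
Fireside Chat: starts Sep 7 07:30 at or after Invited Q&A ends Sep 6 19:00 → clear.
Demo Q&A: starts Sep 7 11:00 at or after Invited Q&A ends Sep 6 19:00 → clear.
Lightning Talk: starts Sep 7 12:30 at or after Invited Q&A ends Sep 6 19:00 → clear.
Lightning Discussion: starts Sep 7 20:00 at or after Invited Q&A ends Sep 6 19:00 → clear.
Plenary Talk: starts Sep 8 07:30 at or after Invited Q&A ends Sep 6 19:00 → clear.
Sponsor Q&A: starts Sep 8 08:00 at or after Invited Q&A ends Sep 6 19:00 → clear.

No — it doesn't clash with anything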